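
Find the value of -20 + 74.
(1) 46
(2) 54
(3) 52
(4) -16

-20 + 74 = 54
2) 54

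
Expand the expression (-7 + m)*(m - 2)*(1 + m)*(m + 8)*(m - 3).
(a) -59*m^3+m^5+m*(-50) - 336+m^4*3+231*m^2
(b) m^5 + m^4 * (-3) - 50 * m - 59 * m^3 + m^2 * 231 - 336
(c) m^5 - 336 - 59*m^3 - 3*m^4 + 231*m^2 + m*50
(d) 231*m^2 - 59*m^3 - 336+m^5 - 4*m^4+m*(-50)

Expanding (-7 + m)*(m - 2)*(1 + m)*(m + 8)*(m - 3):
= m^5 + m^4 * (-3) - 50 * m - 59 * m^3 + m^2 * 231 - 336
b) m^5 + m^4 * (-3) - 50 * m - 59 * m^3 + m^2 * 231 - 336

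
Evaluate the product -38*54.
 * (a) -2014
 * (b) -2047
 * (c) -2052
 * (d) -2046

-38 * 54 = -2052
c) -2052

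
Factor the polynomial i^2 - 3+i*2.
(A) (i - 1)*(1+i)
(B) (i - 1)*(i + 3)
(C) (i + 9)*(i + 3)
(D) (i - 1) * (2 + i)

We need to factor i^2 - 3+i*2.
The factored form is (i - 1)*(i + 3).
B) (i - 1)*(i + 3)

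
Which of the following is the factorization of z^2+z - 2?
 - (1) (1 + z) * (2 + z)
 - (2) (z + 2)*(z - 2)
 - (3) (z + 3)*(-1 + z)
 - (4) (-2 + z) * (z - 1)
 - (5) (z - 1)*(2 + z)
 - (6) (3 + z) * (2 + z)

We need to factor z^2+z - 2.
The factored form is (z - 1)*(2 + z).
5) (z - 1)*(2 + z)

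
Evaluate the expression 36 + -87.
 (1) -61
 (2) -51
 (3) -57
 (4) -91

36 + -87 = -51
2) -51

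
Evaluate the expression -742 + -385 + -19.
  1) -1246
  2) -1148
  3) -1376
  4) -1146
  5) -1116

First: -742 + -385 = -1127
Then: -1127 + -19 = -1146
4) -1146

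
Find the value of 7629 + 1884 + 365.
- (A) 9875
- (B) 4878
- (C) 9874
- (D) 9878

First: 7629 + 1884 = 9513
Then: 9513 + 365 = 9878
D) 9878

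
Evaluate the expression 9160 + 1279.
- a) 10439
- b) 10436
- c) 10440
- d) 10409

9160 + 1279 = 10439
a) 10439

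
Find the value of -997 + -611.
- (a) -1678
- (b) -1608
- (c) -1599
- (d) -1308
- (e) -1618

-997 + -611 = -1608
b) -1608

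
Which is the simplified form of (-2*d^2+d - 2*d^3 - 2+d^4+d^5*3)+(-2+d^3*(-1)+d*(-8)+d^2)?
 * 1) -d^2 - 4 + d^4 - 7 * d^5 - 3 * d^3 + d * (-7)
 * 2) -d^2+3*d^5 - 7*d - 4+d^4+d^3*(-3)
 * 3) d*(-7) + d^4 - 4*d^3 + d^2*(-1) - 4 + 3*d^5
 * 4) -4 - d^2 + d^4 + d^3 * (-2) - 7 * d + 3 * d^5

Adding the polynomials and combining like terms:
(-2*d^2 + d - 2*d^3 - 2 + d^4 + d^5*3) + (-2 + d^3*(-1) + d*(-8) + d^2)
= -d^2+3*d^5 - 7*d - 4+d^4+d^3*(-3)
2) -d^2+3*d^5 - 7*d - 4+d^4+d^3*(-3)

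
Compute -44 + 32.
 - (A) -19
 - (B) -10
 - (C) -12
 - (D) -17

-44 + 32 = -12
C) -12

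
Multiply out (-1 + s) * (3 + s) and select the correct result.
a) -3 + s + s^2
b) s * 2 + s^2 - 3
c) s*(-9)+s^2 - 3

Expanding (-1 + s) * (3 + s):
= s * 2 + s^2 - 3
b) s * 2 + s^2 - 3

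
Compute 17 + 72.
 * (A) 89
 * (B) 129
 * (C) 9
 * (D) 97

17 + 72 = 89
A) 89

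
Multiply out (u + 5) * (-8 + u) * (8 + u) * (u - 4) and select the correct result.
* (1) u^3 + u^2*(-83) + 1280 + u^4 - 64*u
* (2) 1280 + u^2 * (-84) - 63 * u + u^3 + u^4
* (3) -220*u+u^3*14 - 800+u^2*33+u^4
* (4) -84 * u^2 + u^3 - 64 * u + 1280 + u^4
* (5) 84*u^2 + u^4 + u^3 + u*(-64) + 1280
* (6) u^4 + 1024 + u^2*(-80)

Expanding (u + 5) * (-8 + u) * (8 + u) * (u - 4):
= -84 * u^2 + u^3 - 64 * u + 1280 + u^4
4) -84 * u^2 + u^3 - 64 * u + 1280 + u^4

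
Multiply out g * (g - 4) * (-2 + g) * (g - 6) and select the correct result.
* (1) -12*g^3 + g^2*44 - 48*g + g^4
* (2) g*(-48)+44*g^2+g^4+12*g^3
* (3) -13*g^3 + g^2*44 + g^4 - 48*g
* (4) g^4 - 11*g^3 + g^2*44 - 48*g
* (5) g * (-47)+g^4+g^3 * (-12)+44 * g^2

Expanding g * (g - 4) * (-2 + g) * (g - 6):
= -12*g^3 + g^2*44 - 48*g + g^4
1) -12*g^3 + g^2*44 - 48*g + g^4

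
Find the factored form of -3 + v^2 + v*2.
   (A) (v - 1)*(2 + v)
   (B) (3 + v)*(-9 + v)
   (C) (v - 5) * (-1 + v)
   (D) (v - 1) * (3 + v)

We need to factor -3 + v^2 + v*2.
The factored form is (v - 1) * (3 + v).
D) (v - 1) * (3 + v)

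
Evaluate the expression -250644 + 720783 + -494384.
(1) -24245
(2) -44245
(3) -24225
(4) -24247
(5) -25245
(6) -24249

First: -250644 + 720783 = 470139
Then: 470139 + -494384 = -24245
1) -24245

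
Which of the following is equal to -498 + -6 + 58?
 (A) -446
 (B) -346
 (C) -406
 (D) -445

First: -498 + -6 = -504
Then: -504 + 58 = -446
A) -446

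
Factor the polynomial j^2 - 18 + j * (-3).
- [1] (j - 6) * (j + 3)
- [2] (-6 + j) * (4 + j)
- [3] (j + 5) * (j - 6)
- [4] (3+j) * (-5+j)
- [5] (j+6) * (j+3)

We need to factor j^2 - 18 + j * (-3).
The factored form is (j - 6) * (j + 3).
1) (j - 6) * (j + 3)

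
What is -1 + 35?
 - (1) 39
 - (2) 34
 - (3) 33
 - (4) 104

-1 + 35 = 34
2) 34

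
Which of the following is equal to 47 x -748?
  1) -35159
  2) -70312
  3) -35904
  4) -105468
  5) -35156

47 * -748 = -35156
5) -35156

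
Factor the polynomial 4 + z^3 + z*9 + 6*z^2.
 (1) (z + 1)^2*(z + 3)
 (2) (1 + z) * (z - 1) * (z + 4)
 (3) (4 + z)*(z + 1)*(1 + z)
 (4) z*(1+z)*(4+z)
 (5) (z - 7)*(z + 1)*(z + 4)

We need to factor 4 + z^3 + z*9 + 6*z^2.
The factored form is (4 + z)*(z + 1)*(1 + z).
3) (4 + z)*(z + 1)*(1 + z)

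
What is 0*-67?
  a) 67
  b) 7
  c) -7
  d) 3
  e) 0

0 * -67 = 0
e) 0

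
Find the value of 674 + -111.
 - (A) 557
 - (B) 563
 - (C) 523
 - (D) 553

674 + -111 = 563
B) 563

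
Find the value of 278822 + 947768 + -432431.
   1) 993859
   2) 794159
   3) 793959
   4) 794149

First: 278822 + 947768 = 1226590
Then: 1226590 + -432431 = 794159
2) 794159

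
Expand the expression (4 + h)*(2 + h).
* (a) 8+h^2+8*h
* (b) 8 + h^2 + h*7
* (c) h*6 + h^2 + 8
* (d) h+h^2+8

Expanding (4 + h)*(2 + h):
= h*6 + h^2 + 8
c) h*6 + h^2 + 8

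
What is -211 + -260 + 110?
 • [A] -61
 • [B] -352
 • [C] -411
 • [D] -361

First: -211 + -260 = -471
Then: -471 + 110 = -361
D) -361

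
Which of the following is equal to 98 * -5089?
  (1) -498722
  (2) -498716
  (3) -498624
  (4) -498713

98 * -5089 = -498722
1) -498722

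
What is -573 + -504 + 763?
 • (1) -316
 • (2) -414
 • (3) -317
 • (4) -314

First: -573 + -504 = -1077
Then: -1077 + 763 = -314
4) -314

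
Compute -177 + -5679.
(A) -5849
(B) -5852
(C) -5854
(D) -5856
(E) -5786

-177 + -5679 = -5856
D) -5856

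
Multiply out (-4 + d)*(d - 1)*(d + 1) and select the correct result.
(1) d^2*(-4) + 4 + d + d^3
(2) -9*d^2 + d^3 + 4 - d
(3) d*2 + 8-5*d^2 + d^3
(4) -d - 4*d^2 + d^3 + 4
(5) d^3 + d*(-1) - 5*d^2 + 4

Expanding (-4 + d)*(d - 1)*(d + 1):
= -d - 4*d^2 + d^3 + 4
4) -d - 4*d^2 + d^3 + 4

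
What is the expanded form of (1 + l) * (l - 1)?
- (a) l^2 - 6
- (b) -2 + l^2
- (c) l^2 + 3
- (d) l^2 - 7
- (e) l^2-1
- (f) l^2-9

Expanding (1 + l) * (l - 1):
= l^2-1
e) l^2-1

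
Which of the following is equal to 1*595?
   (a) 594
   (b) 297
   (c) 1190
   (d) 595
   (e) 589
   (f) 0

1 * 595 = 595
d) 595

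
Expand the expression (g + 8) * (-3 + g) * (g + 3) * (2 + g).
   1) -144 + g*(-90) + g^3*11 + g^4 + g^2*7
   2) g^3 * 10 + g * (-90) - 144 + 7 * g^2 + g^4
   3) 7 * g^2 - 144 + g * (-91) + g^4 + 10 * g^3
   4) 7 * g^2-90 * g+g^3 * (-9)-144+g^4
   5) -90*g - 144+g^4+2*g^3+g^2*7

Expanding (g + 8) * (-3 + g) * (g + 3) * (2 + g):
= g^3 * 10 + g * (-90) - 144 + 7 * g^2 + g^4
2) g^3 * 10 + g * (-90) - 144 + 7 * g^2 + g^4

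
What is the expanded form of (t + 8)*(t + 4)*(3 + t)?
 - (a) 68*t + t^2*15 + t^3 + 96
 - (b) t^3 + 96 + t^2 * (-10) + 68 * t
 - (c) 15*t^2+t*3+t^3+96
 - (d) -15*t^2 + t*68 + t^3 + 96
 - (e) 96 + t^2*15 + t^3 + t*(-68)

Expanding (t + 8)*(t + 4)*(3 + t):
= 68*t + t^2*15 + t^3 + 96
a) 68*t + t^2*15 + t^3 + 96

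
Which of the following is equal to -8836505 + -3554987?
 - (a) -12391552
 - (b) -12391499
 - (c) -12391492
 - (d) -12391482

-8836505 + -3554987 = -12391492
c) -12391492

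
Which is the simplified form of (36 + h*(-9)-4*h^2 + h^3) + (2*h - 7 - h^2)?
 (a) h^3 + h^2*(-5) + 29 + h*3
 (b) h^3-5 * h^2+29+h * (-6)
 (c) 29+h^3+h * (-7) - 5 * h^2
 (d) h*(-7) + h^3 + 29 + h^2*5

Adding the polynomials and combining like terms:
(36 + h*(-9) - 4*h^2 + h^3) + (2*h - 7 - h^2)
= 29+h^3+h * (-7) - 5 * h^2
c) 29+h^3+h * (-7) - 5 * h^2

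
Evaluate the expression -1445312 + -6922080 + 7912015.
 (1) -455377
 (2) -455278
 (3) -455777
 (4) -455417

First: -1445312 + -6922080 = -8367392
Then: -8367392 + 7912015 = -455377
1) -455377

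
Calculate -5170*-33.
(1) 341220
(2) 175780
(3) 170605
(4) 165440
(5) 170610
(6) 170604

-5170 * -33 = 170610
5) 170610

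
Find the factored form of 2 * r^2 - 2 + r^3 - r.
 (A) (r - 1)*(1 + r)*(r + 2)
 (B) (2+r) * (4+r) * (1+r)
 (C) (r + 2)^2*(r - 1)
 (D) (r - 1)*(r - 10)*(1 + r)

We need to factor 2 * r^2 - 2 + r^3 - r.
The factored form is (r - 1)*(1 + r)*(r + 2).
A) (r - 1)*(1 + r)*(r + 2)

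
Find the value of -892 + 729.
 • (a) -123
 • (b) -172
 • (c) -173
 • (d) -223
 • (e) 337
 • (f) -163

-892 + 729 = -163
f) -163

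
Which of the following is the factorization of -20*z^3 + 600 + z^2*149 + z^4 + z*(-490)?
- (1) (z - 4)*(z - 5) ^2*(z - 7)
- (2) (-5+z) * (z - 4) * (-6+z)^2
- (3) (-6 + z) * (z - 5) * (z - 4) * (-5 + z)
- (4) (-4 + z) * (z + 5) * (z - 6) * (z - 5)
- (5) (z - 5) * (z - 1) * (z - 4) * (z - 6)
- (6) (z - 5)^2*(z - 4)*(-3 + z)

We need to factor -20*z^3 + 600 + z^2*149 + z^4 + z*(-490).
The factored form is (-6 + z) * (z - 5) * (z - 4) * (-5 + z).
3) (-6 + z) * (z - 5) * (z - 4) * (-5 + z)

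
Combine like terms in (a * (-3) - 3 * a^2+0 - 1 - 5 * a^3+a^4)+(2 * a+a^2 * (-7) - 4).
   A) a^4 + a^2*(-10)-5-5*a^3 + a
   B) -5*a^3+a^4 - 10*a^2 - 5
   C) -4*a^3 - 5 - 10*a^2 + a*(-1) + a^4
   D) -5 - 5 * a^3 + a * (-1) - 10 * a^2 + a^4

Adding the polynomials and combining like terms:
(a*(-3) - 3*a^2 + 0 - 1 - 5*a^3 + a^4) + (2*a + a^2*(-7) - 4)
= -5 - 5 * a^3 + a * (-1) - 10 * a^2 + a^4
D) -5 - 5 * a^3 + a * (-1) - 10 * a^2 + a^4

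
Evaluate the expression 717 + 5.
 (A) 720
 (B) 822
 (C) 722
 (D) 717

717 + 5 = 722
C) 722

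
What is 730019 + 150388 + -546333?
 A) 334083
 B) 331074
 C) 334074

First: 730019 + 150388 = 880407
Then: 880407 + -546333 = 334074
C) 334074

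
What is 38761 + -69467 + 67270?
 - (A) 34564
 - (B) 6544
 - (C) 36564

First: 38761 + -69467 = -30706
Then: -30706 + 67270 = 36564
C) 36564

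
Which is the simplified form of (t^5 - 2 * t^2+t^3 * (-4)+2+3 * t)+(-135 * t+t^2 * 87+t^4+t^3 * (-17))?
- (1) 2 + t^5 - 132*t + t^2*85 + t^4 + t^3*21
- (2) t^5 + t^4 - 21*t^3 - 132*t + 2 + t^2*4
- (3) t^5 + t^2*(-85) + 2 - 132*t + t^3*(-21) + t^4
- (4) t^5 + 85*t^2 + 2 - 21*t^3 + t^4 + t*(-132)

Adding the polynomials and combining like terms:
(t^5 - 2*t^2 + t^3*(-4) + 2 + 3*t) + (-135*t + t^2*87 + t^4 + t^3*(-17))
= t^5 + 85*t^2 + 2 - 21*t^3 + t^4 + t*(-132)
4) t^5 + 85*t^2 + 2 - 21*t^3 + t^4 + t*(-132)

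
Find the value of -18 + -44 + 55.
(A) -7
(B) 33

First: -18 + -44 = -62
Then: -62 + 55 = -7
A) -7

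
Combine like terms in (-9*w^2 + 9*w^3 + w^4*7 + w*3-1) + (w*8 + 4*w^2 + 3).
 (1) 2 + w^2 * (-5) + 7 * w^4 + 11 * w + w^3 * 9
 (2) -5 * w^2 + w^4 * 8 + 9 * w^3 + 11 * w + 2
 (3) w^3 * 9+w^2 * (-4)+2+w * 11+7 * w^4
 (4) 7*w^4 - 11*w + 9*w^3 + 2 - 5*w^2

Adding the polynomials and combining like terms:
(-9*w^2 + 9*w^3 + w^4*7 + w*3 - 1) + (w*8 + 4*w^2 + 3)
= 2 + w^2 * (-5) + 7 * w^4 + 11 * w + w^3 * 9
1) 2 + w^2 * (-5) + 7 * w^4 + 11 * w + w^3 * 9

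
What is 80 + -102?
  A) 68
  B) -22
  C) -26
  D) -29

80 + -102 = -22
B) -22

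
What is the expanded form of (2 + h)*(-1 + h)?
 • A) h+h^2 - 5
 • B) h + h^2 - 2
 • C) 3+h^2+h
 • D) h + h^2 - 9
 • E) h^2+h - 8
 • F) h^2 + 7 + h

Expanding (2 + h)*(-1 + h):
= h + h^2 - 2
B) h + h^2 - 2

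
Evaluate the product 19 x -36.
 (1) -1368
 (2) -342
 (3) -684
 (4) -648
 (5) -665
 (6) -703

19 * -36 = -684
3) -684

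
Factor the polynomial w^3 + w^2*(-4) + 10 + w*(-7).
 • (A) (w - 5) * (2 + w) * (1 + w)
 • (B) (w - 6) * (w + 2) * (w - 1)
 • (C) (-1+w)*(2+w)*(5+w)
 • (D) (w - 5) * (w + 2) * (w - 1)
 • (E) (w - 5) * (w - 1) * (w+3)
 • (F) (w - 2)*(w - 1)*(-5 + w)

We need to factor w^3 + w^2*(-4) + 10 + w*(-7).
The factored form is (w - 5) * (w + 2) * (w - 1).
D) (w - 5) * (w + 2) * (w - 1)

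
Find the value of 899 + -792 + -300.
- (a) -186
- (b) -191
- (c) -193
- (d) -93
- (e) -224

First: 899 + -792 = 107
Then: 107 + -300 = -193
c) -193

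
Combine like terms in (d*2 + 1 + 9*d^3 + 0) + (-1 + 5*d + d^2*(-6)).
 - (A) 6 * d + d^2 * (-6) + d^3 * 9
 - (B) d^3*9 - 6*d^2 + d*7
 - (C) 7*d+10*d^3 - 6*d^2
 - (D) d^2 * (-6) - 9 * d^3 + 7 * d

Adding the polynomials and combining like terms:
(d*2 + 1 + 9*d^3 + 0) + (-1 + 5*d + d^2*(-6))
= d^3*9 - 6*d^2 + d*7
B) d^3*9 - 6*d^2 + d*7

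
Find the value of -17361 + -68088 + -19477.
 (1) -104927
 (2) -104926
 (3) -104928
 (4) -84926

First: -17361 + -68088 = -85449
Then: -85449 + -19477 = -104926
2) -104926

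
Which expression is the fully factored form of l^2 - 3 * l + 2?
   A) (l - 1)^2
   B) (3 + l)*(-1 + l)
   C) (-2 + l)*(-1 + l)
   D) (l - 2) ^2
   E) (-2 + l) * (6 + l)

We need to factor l^2 - 3 * l + 2.
The factored form is (-2 + l)*(-1 + l).
C) (-2 + l)*(-1 + l)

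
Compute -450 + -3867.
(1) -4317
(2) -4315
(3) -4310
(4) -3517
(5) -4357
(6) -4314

-450 + -3867 = -4317
1) -4317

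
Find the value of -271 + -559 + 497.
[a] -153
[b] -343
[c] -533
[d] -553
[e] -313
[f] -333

First: -271 + -559 = -830
Then: -830 + 497 = -333
f) -333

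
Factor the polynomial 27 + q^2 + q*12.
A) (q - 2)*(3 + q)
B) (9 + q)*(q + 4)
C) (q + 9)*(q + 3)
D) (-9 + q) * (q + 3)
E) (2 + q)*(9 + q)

We need to factor 27 + q^2 + q*12.
The factored form is (q + 9)*(q + 3).
C) (q + 9)*(q + 3)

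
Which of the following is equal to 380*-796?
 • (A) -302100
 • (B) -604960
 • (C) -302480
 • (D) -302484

380 * -796 = -302480
C) -302480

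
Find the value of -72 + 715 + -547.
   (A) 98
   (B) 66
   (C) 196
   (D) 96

First: -72 + 715 = 643
Then: 643 + -547 = 96
D) 96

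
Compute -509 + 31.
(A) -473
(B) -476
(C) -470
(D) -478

-509 + 31 = -478
D) -478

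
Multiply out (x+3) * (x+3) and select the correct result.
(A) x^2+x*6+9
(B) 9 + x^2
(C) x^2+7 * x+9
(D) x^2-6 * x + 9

Expanding (x+3) * (x+3):
= x^2+x*6+9
A) x^2+x*6+9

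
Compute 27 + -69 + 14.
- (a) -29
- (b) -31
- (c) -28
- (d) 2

First: 27 + -69 = -42
Then: -42 + 14 = -28
c) -28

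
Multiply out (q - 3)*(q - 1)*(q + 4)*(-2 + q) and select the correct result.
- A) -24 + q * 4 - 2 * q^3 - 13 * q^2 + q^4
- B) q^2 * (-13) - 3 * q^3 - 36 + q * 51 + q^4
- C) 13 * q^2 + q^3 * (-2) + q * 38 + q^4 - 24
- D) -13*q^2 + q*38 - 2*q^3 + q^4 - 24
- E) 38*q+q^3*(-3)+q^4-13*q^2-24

Expanding (q - 3)*(q - 1)*(q + 4)*(-2 + q):
= -13*q^2 + q*38 - 2*q^3 + q^4 - 24
D) -13*q^2 + q*38 - 2*q^3 + q^4 - 24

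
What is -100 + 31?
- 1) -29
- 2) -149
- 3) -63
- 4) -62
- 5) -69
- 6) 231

-100 + 31 = -69
5) -69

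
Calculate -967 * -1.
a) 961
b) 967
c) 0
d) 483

-967 * -1 = 967
b) 967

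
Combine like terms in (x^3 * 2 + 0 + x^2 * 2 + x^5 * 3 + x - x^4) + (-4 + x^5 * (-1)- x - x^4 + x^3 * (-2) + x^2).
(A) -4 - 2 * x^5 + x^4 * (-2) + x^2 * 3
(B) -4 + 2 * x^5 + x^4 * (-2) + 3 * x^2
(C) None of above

Adding the polynomials and combining like terms:
(x^3*2 + 0 + x^2*2 + x^5*3 + x - x^4) + (-4 + x^5*(-1) - x - x^4 + x^3*(-2) + x^2)
= -4 + 2 * x^5 + x^4 * (-2) + 3 * x^2
B) -4 + 2 * x^5 + x^4 * (-2) + 3 * x^2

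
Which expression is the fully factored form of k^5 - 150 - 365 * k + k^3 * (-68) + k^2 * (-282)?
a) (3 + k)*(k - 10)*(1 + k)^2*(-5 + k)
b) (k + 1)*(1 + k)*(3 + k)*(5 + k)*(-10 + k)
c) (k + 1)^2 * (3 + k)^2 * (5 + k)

We need to factor k^5 - 150 - 365 * k + k^3 * (-68) + k^2 * (-282).
The factored form is (k + 1)*(1 + k)*(3 + k)*(5 + k)*(-10 + k).
b) (k + 1)*(1 + k)*(3 + k)*(5 + k)*(-10 + k)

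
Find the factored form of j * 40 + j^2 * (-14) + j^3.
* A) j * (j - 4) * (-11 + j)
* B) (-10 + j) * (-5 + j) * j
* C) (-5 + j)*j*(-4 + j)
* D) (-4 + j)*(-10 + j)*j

We need to factor j * 40 + j^2 * (-14) + j^3.
The factored form is (-4 + j)*(-10 + j)*j.
D) (-4 + j)*(-10 + j)*j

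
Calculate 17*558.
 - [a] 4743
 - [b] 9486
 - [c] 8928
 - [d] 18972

17 * 558 = 9486
b) 9486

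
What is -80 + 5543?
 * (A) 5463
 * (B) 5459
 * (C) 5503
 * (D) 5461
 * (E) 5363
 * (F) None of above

-80 + 5543 = 5463
A) 5463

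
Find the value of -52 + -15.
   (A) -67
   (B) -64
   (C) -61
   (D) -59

-52 + -15 = -67
A) -67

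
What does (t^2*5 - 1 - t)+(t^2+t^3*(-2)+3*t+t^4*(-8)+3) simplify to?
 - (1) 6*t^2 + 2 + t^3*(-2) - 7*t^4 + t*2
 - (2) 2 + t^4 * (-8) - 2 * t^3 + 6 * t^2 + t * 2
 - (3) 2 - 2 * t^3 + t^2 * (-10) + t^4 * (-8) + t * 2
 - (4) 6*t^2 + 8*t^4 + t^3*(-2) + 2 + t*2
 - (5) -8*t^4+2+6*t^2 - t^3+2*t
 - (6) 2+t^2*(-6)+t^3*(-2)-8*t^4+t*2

Adding the polynomials and combining like terms:
(t^2*5 - 1 - t) + (t^2 + t^3*(-2) + 3*t + t^4*(-8) + 3)
= 2 + t^4 * (-8) - 2 * t^3 + 6 * t^2 + t * 2
2) 2 + t^4 * (-8) - 2 * t^3 + 6 * t^2 + t * 2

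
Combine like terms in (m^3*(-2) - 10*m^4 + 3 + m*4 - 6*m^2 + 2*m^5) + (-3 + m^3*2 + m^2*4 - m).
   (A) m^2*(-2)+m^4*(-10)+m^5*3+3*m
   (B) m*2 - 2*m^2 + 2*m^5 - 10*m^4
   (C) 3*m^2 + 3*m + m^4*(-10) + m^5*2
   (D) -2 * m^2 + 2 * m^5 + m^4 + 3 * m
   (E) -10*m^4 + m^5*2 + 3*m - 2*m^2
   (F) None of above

Adding the polynomials and combining like terms:
(m^3*(-2) - 10*m^4 + 3 + m*4 - 6*m^2 + 2*m^5) + (-3 + m^3*2 + m^2*4 - m)
= -10*m^4 + m^5*2 + 3*m - 2*m^2
E) -10*m^4 + m^5*2 + 3*m - 2*m^2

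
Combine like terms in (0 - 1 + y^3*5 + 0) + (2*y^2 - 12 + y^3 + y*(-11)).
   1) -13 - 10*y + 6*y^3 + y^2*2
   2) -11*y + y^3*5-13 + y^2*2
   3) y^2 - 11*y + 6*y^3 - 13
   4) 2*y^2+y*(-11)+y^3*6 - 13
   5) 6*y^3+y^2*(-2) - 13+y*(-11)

Adding the polynomials and combining like terms:
(0 - 1 + y^3*5 + 0) + (2*y^2 - 12 + y^3 + y*(-11))
= 2*y^2+y*(-11)+y^3*6 - 13
4) 2*y^2+y*(-11)+y^3*6 - 13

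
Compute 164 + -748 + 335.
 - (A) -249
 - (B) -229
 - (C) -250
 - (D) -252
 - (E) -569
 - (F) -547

First: 164 + -748 = -584
Then: -584 + 335 = -249
A) -249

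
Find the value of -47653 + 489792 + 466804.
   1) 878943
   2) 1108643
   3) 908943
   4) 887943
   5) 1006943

First: -47653 + 489792 = 442139
Then: 442139 + 466804 = 908943
3) 908943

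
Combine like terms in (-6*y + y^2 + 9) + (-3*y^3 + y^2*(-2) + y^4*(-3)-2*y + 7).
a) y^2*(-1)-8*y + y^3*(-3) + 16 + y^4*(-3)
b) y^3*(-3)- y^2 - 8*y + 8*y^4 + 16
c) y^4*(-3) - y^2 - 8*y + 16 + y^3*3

Adding the polynomials and combining like terms:
(-6*y + y^2 + 9) + (-3*y^3 + y^2*(-2) + y^4*(-3) - 2*y + 7)
= y^2*(-1)-8*y + y^3*(-3) + 16 + y^4*(-3)
a) y^2*(-1)-8*y + y^3*(-3) + 16 + y^4*(-3)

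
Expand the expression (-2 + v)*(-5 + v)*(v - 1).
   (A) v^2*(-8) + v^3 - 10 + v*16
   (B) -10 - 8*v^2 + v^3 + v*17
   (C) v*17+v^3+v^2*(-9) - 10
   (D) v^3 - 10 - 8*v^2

Expanding (-2 + v)*(-5 + v)*(v - 1):
= -10 - 8*v^2 + v^3 + v*17
B) -10 - 8*v^2 + v^3 + v*17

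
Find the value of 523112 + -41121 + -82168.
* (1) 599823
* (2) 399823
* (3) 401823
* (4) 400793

First: 523112 + -41121 = 481991
Then: 481991 + -82168 = 399823
2) 399823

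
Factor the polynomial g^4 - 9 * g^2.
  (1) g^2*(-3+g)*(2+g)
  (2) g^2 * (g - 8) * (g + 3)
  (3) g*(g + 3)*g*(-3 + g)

We need to factor g^4 - 9 * g^2.
The factored form is g*(g + 3)*g*(-3 + g).
3) g*(g + 3)*g*(-3 + g)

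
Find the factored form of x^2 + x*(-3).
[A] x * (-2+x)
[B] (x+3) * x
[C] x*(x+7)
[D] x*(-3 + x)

We need to factor x^2 + x*(-3).
The factored form is x*(-3 + x).
D) x*(-3 + x)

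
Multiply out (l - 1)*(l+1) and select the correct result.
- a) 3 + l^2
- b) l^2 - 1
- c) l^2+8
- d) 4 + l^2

Expanding (l - 1)*(l+1):
= l^2 - 1
b) l^2 - 1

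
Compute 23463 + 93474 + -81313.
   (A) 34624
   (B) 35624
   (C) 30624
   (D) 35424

First: 23463 + 93474 = 116937
Then: 116937 + -81313 = 35624
B) 35624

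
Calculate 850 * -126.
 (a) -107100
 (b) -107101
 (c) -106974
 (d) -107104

850 * -126 = -107100
a) -107100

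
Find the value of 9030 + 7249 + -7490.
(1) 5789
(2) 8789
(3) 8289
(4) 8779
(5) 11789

First: 9030 + 7249 = 16279
Then: 16279 + -7490 = 8789
2) 8789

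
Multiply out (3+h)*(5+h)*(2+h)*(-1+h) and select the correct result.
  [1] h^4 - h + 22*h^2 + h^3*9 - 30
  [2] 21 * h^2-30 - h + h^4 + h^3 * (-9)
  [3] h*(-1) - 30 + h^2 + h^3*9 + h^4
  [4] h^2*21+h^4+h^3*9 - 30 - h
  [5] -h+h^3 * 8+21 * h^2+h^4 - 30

Expanding (3+h)*(5+h)*(2+h)*(-1+h):
= h^2*21+h^4+h^3*9 - 30 - h
4) h^2*21+h^4+h^3*9 - 30 - h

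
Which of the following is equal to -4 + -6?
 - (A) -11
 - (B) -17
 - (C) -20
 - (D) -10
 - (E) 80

-4 + -6 = -10
D) -10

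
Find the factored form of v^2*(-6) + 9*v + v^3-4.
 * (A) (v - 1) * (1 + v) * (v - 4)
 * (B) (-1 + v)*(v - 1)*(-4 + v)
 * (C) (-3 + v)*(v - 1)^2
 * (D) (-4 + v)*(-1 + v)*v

We need to factor v^2*(-6) + 9*v + v^3-4.
The factored form is (-1 + v)*(v - 1)*(-4 + v).
B) (-1 + v)*(v - 1)*(-4 + v)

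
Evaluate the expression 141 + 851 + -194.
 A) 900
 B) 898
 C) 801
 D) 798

First: 141 + 851 = 992
Then: 992 + -194 = 798
D) 798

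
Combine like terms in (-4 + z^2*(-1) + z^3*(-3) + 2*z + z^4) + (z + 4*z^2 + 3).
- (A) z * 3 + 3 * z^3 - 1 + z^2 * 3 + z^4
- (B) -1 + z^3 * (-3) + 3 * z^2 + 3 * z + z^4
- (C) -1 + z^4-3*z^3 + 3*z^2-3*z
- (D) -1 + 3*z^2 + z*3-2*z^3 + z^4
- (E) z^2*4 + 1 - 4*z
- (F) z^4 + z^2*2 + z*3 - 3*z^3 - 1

Adding the polynomials and combining like terms:
(-4 + z^2*(-1) + z^3*(-3) + 2*z + z^4) + (z + 4*z^2 + 3)
= -1 + z^3 * (-3) + 3 * z^2 + 3 * z + z^4
B) -1 + z^3 * (-3) + 3 * z^2 + 3 * z + z^4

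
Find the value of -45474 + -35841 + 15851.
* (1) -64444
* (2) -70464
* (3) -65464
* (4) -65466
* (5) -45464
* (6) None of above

First: -45474 + -35841 = -81315
Then: -81315 + 15851 = -65464
3) -65464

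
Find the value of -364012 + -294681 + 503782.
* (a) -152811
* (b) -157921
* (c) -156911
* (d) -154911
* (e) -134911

First: -364012 + -294681 = -658693
Then: -658693 + 503782 = -154911
d) -154911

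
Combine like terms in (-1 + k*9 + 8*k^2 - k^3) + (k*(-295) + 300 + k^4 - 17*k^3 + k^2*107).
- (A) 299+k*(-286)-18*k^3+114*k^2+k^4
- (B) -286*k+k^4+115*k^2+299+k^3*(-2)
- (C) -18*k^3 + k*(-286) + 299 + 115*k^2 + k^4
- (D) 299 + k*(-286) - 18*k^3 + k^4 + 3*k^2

Adding the polynomials and combining like terms:
(-1 + k*9 + 8*k^2 - k^3) + (k*(-295) + 300 + k^4 - 17*k^3 + k^2*107)
= -18*k^3 + k*(-286) + 299 + 115*k^2 + k^4
C) -18*k^3 + k*(-286) + 299 + 115*k^2 + k^4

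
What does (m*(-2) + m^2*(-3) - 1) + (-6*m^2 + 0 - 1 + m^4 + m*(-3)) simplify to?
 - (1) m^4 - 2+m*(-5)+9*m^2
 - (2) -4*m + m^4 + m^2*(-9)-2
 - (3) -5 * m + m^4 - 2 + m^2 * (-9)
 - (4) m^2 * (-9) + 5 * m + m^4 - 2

Adding the polynomials and combining like terms:
(m*(-2) + m^2*(-3) - 1) + (-6*m^2 + 0 - 1 + m^4 + m*(-3))
= -5 * m + m^4 - 2 + m^2 * (-9)
3) -5 * m + m^4 - 2 + m^2 * (-9)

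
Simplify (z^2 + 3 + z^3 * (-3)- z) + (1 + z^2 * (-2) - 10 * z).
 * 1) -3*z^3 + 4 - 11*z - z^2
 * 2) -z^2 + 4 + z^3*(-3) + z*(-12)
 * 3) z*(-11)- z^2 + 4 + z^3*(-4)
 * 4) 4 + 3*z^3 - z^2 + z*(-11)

Adding the polynomials and combining like terms:
(z^2 + 3 + z^3*(-3) - z) + (1 + z^2*(-2) - 10*z)
= -3*z^3 + 4 - 11*z - z^2
1) -3*z^3 + 4 - 11*z - z^2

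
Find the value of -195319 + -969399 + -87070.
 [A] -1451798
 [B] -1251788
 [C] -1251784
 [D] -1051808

First: -195319 + -969399 = -1164718
Then: -1164718 + -87070 = -1251788
B) -1251788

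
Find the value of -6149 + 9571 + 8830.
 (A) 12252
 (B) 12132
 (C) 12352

First: -6149 + 9571 = 3422
Then: 3422 + 8830 = 12252
A) 12252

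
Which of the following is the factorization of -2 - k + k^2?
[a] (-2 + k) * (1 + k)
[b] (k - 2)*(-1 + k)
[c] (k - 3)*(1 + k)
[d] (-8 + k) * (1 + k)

We need to factor -2 - k + k^2.
The factored form is (-2 + k) * (1 + k).
a) (-2 + k) * (1 + k)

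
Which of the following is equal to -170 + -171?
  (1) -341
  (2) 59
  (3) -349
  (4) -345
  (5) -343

-170 + -171 = -341
1) -341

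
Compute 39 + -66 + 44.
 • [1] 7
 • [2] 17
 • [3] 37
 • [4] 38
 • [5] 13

First: 39 + -66 = -27
Then: -27 + 44 = 17
2) 17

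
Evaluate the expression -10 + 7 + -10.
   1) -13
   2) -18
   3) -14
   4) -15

First: -10 + 7 = -3
Then: -3 + -10 = -13
1) -13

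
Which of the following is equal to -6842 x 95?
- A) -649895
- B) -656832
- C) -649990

-6842 * 95 = -649990
C) -649990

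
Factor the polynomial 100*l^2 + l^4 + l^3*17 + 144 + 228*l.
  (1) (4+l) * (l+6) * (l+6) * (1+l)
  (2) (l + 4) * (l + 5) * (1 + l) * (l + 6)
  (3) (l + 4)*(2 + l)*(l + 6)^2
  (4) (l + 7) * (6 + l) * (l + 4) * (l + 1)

We need to factor 100*l^2 + l^4 + l^3*17 + 144 + 228*l.
The factored form is (4+l) * (l+6) * (l+6) * (1+l).
1) (4+l) * (l+6) * (l+6) * (1+l)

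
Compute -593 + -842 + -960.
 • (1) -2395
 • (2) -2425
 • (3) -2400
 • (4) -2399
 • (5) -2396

First: -593 + -842 = -1435
Then: -1435 + -960 = -2395
1) -2395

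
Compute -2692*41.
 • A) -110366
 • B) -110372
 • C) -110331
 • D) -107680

-2692 * 41 = -110372
B) -110372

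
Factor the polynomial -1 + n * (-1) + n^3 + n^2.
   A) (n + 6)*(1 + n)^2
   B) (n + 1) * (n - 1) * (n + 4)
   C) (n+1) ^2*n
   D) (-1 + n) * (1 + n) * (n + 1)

We need to factor -1 + n * (-1) + n^3 + n^2.
The factored form is (-1 + n) * (1 + n) * (n + 1).
D) (-1 + n) * (1 + n) * (n + 1)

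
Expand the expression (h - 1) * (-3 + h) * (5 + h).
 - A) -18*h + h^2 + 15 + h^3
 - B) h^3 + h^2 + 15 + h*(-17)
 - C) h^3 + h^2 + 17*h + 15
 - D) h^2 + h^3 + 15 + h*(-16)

Expanding (h - 1) * (-3 + h) * (5 + h):
= h^3 + h^2 + 15 + h*(-17)
B) h^3 + h^2 + 15 + h*(-17)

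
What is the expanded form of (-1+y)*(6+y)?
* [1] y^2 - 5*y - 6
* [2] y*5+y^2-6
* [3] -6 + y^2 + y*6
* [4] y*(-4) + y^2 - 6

Expanding (-1+y)*(6+y):
= y*5+y^2-6
2) y*5+y^2-6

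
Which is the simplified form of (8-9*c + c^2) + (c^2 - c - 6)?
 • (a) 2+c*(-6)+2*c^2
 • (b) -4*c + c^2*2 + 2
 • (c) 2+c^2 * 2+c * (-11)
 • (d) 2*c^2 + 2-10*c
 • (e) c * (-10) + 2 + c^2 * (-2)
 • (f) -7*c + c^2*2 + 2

Adding the polynomials and combining like terms:
(8 - 9*c + c^2) + (c^2 - c - 6)
= 2*c^2 + 2-10*c
d) 2*c^2 + 2-10*c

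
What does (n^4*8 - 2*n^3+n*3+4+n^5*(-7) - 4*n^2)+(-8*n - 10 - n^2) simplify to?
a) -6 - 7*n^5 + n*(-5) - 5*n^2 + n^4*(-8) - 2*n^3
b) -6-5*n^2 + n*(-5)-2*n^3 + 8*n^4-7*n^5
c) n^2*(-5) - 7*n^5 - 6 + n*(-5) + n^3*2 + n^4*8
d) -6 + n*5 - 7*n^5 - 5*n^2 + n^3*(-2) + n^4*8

Adding the polynomials and combining like terms:
(n^4*8 - 2*n^3 + n*3 + 4 + n^5*(-7) - 4*n^2) + (-8*n - 10 - n^2)
= -6-5*n^2 + n*(-5)-2*n^3 + 8*n^4-7*n^5
b) -6-5*n^2 + n*(-5)-2*n^3 + 8*n^4-7*n^5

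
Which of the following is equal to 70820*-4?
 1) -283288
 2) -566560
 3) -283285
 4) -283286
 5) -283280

70820 * -4 = -283280
5) -283280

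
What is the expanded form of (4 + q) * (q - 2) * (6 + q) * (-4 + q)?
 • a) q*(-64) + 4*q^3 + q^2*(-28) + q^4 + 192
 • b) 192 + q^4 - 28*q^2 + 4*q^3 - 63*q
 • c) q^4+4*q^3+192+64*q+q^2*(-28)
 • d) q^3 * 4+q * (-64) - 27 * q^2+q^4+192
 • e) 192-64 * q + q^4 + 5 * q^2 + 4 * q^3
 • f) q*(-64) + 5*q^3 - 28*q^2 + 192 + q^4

Expanding (4 + q) * (q - 2) * (6 + q) * (-4 + q):
= q*(-64) + 4*q^3 + q^2*(-28) + q^4 + 192
a) q*(-64) + 4*q^3 + q^2*(-28) + q^4 + 192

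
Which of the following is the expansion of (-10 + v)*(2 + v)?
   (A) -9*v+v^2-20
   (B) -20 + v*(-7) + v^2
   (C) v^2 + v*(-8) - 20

Expanding (-10 + v)*(2 + v):
= v^2 + v*(-8) - 20
C) v^2 + v*(-8) - 20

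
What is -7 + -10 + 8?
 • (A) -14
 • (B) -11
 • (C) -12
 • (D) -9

First: -7 + -10 = -17
Then: -17 + 8 = -9
D) -9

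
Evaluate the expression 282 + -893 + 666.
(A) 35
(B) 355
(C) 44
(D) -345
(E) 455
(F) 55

First: 282 + -893 = -611
Then: -611 + 666 = 55
F) 55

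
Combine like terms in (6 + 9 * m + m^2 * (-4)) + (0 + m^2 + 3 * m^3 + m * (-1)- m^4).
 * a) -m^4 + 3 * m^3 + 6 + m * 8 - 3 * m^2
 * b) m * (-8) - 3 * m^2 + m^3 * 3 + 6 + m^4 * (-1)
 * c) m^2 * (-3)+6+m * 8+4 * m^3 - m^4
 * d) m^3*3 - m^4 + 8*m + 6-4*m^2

Adding the polynomials and combining like terms:
(6 + 9*m + m^2*(-4)) + (0 + m^2 + 3*m^3 + m*(-1) - m^4)
= -m^4 + 3 * m^3 + 6 + m * 8 - 3 * m^2
a) -m^4 + 3 * m^3 + 6 + m * 8 - 3 * m^2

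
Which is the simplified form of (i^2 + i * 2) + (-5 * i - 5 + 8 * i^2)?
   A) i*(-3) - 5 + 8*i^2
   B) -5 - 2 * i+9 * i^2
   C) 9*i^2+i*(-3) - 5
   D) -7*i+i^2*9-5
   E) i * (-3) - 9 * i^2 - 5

Adding the polynomials and combining like terms:
(i^2 + i*2) + (-5*i - 5 + 8*i^2)
= 9*i^2+i*(-3) - 5
C) 9*i^2+i*(-3) - 5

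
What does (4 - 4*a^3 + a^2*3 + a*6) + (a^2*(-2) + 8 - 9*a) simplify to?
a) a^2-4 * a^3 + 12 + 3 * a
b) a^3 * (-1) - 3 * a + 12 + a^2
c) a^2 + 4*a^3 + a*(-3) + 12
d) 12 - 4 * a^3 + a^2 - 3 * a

Adding the polynomials and combining like terms:
(4 - 4*a^3 + a^2*3 + a*6) + (a^2*(-2) + 8 - 9*a)
= 12 - 4 * a^3 + a^2 - 3 * a
d) 12 - 4 * a^3 + a^2 - 3 * a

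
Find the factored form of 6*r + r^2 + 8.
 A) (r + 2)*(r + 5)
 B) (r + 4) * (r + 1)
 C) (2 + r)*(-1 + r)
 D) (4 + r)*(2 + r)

We need to factor 6*r + r^2 + 8.
The factored form is (4 + r)*(2 + r).
D) (4 + r)*(2 + r)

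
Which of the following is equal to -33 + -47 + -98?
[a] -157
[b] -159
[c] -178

First: -33 + -47 = -80
Then: -80 + -98 = -178
c) -178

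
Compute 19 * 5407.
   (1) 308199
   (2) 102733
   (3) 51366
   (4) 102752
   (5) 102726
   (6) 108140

19 * 5407 = 102733
2) 102733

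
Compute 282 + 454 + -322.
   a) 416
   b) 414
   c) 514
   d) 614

First: 282 + 454 = 736
Then: 736 + -322 = 414
b) 414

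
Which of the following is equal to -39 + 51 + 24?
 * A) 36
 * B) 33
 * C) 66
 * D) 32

First: -39 + 51 = 12
Then: 12 + 24 = 36
A) 36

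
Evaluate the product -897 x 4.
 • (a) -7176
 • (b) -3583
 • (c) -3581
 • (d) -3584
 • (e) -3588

-897 * 4 = -3588
e) -3588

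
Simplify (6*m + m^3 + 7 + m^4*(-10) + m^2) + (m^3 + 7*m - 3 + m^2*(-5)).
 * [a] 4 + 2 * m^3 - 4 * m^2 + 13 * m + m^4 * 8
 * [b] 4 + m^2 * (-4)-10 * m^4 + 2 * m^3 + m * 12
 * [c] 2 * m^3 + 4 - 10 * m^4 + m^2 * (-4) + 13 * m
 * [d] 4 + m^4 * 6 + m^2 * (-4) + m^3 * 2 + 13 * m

Adding the polynomials and combining like terms:
(6*m + m^3 + 7 + m^4*(-10) + m^2) + (m^3 + 7*m - 3 + m^2*(-5))
= 2 * m^3 + 4 - 10 * m^4 + m^2 * (-4) + 13 * m
c) 2 * m^3 + 4 - 10 * m^4 + m^2 * (-4) + 13 * m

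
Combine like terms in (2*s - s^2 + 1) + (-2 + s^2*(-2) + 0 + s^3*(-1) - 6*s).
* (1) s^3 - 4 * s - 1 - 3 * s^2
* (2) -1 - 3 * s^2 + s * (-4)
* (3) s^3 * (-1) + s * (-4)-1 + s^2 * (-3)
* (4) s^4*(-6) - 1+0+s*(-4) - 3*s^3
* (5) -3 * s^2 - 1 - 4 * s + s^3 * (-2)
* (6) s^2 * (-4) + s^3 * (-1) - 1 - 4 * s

Adding the polynomials and combining like terms:
(2*s - s^2 + 1) + (-2 + s^2*(-2) + 0 + s^3*(-1) - 6*s)
= s^3 * (-1) + s * (-4)-1 + s^2 * (-3)
3) s^3 * (-1) + s * (-4)-1 + s^2 * (-3)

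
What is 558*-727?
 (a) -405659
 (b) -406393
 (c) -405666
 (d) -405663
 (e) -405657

558 * -727 = -405666
c) -405666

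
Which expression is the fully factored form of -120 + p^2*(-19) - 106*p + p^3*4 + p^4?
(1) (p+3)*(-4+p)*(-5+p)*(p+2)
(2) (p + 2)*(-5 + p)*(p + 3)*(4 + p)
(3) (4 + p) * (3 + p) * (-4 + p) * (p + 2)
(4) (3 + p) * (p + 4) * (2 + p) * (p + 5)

We need to factor -120 + p^2*(-19) - 106*p + p^3*4 + p^4.
The factored form is (p + 2)*(-5 + p)*(p + 3)*(4 + p).
2) (p + 2)*(-5 + p)*(p + 3)*(4 + p)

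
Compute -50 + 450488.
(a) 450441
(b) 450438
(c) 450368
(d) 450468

-50 + 450488 = 450438
b) 450438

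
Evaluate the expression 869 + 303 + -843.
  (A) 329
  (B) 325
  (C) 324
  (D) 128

First: 869 + 303 = 1172
Then: 1172 + -843 = 329
A) 329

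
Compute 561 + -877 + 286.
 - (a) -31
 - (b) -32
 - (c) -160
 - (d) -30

First: 561 + -877 = -316
Then: -316 + 286 = -30
d) -30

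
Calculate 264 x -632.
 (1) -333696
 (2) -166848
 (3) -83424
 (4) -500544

264 * -632 = -166848
2) -166848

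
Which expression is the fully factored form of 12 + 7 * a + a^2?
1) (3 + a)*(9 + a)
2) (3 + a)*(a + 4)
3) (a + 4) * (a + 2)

We need to factor 12 + 7 * a + a^2.
The factored form is (3 + a)*(a + 4).
2) (3 + a)*(a + 4)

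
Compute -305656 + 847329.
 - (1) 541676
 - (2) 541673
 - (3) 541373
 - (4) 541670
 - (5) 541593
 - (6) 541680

-305656 + 847329 = 541673
2) 541673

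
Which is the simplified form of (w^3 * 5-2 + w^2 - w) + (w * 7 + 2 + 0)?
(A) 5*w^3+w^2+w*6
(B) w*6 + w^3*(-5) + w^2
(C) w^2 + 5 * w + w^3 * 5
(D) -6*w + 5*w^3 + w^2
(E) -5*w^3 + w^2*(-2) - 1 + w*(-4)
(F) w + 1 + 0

Adding the polynomials and combining like terms:
(w^3*5 - 2 + w^2 - w) + (w*7 + 2 + 0)
= 5*w^3+w^2+w*6
A) 5*w^3+w^2+w*6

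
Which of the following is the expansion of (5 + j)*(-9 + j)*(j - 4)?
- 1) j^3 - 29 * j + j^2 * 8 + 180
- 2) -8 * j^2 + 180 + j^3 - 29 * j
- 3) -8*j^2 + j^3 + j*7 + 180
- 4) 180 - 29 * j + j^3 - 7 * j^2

Expanding (5 + j)*(-9 + j)*(j - 4):
= -8 * j^2 + 180 + j^3 - 29 * j
2) -8 * j^2 + 180 + j^3 - 29 * j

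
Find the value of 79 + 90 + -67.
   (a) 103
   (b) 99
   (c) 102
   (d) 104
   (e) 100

First: 79 + 90 = 169
Then: 169 + -67 = 102
c) 102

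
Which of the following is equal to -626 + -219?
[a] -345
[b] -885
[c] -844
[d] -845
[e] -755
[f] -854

-626 + -219 = -845
d) -845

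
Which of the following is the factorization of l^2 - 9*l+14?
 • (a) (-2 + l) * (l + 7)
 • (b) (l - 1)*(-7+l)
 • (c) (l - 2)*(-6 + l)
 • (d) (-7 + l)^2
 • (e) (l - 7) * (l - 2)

We need to factor l^2 - 9*l+14.
The factored form is (l - 7) * (l - 2).
e) (l - 7) * (l - 2)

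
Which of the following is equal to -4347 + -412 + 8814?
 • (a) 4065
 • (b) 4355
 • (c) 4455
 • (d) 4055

First: -4347 + -412 = -4759
Then: -4759 + 8814 = 4055
d) 4055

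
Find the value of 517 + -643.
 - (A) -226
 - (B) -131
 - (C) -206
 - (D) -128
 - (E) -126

517 + -643 = -126
E) -126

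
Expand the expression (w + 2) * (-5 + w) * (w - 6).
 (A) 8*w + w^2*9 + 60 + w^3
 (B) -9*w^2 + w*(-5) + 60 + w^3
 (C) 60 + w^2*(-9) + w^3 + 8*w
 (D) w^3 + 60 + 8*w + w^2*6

Expanding (w + 2) * (-5 + w) * (w - 6):
= 60 + w^2*(-9) + w^3 + 8*w
C) 60 + w^2*(-9) + w^3 + 8*w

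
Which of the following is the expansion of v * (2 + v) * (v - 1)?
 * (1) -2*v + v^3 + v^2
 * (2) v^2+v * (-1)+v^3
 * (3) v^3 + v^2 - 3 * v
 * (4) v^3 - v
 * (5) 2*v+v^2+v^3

Expanding v * (2 + v) * (v - 1):
= -2*v + v^3 + v^2
1) -2*v + v^3 + v^2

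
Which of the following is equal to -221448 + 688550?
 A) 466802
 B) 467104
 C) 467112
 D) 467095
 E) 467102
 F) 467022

-221448 + 688550 = 467102
E) 467102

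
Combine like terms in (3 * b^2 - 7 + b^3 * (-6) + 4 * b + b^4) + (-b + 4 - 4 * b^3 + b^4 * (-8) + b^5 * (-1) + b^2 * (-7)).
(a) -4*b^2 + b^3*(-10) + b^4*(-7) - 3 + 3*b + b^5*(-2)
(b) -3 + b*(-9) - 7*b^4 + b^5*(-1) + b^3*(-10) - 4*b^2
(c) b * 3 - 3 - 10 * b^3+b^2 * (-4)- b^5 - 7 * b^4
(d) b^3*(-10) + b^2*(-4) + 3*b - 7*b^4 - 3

Adding the polynomials and combining like terms:
(3*b^2 - 7 + b^3*(-6) + 4*b + b^4) + (-b + 4 - 4*b^3 + b^4*(-8) + b^5*(-1) + b^2*(-7))
= b * 3 - 3 - 10 * b^3+b^2 * (-4)- b^5 - 7 * b^4
c) b * 3 - 3 - 10 * b^3+b^2 * (-4)- b^5 - 7 * b^4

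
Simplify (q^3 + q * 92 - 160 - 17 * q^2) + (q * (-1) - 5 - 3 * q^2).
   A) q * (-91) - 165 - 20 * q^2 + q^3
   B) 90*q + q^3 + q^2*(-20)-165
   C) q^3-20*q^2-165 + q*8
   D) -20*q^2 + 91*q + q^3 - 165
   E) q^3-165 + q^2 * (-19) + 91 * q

Adding the polynomials and combining like terms:
(q^3 + q*92 - 160 - 17*q^2) + (q*(-1) - 5 - 3*q^2)
= -20*q^2 + 91*q + q^3 - 165
D) -20*q^2 + 91*q + q^3 - 165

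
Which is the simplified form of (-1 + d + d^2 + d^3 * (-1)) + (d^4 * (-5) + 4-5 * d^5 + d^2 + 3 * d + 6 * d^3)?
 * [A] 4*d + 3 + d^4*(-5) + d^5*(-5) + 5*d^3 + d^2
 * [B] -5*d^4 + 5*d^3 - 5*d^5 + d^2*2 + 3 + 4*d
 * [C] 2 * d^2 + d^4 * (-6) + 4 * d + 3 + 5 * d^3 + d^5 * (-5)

Adding the polynomials and combining like terms:
(-1 + d + d^2 + d^3*(-1)) + (d^4*(-5) + 4 - 5*d^5 + d^2 + 3*d + 6*d^3)
= -5*d^4 + 5*d^3 - 5*d^5 + d^2*2 + 3 + 4*d
B) -5*d^4 + 5*d^3 - 5*d^5 + d^2*2 + 3 + 4*d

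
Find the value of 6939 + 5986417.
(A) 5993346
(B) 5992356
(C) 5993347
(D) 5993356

6939 + 5986417 = 5993356
D) 5993356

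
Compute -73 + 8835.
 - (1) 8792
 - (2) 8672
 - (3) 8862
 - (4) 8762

-73 + 8835 = 8762
4) 8762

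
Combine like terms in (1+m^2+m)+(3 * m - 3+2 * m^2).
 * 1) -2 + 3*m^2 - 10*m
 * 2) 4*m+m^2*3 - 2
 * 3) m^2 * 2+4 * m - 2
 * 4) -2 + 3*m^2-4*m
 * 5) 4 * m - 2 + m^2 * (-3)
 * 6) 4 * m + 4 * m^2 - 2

Adding the polynomials and combining like terms:
(1 + m^2 + m) + (3*m - 3 + 2*m^2)
= 4*m+m^2*3 - 2
2) 4*m+m^2*3 - 2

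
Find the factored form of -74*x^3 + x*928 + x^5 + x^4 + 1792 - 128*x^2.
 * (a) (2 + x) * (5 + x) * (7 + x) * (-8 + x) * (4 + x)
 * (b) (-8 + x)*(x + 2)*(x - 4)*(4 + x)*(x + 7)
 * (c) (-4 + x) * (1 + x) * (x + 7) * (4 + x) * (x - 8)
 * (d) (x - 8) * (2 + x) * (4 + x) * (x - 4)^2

We need to factor -74*x^3 + x*928 + x^5 + x^4 + 1792 - 128*x^2.
The factored form is (-8 + x)*(x + 2)*(x - 4)*(4 + x)*(x + 7).
b) (-8 + x)*(x + 2)*(x - 4)*(4 + x)*(x + 7)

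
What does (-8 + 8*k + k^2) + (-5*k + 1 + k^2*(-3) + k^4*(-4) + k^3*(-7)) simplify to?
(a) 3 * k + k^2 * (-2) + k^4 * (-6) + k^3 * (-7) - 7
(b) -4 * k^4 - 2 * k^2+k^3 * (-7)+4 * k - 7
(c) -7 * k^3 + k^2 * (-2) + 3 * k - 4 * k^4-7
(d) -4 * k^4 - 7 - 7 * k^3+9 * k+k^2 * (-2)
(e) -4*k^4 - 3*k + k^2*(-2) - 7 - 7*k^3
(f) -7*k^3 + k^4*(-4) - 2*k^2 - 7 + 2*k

Adding the polynomials and combining like terms:
(-8 + 8*k + k^2) + (-5*k + 1 + k^2*(-3) + k^4*(-4) + k^3*(-7))
= -7 * k^3 + k^2 * (-2) + 3 * k - 4 * k^4-7
c) -7 * k^3 + k^2 * (-2) + 3 * k - 4 * k^4-7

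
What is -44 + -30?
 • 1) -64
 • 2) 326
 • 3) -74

-44 + -30 = -74
3) -74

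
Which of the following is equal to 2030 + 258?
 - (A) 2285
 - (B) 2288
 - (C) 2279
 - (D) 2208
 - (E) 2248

2030 + 258 = 2288
B) 2288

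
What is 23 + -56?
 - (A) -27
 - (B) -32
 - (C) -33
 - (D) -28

23 + -56 = -33
C) -33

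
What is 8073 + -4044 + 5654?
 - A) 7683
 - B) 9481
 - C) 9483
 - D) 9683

First: 8073 + -4044 = 4029
Then: 4029 + 5654 = 9683
D) 9683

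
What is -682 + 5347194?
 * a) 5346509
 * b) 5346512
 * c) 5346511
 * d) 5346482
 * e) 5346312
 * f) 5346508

-682 + 5347194 = 5346512
b) 5346512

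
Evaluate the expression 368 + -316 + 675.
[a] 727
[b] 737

First: 368 + -316 = 52
Then: 52 + 675 = 727
a) 727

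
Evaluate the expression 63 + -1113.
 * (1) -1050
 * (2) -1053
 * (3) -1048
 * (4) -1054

63 + -1113 = -1050
1) -1050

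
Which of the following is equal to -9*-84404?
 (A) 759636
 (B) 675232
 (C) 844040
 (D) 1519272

-9 * -84404 = 759636
A) 759636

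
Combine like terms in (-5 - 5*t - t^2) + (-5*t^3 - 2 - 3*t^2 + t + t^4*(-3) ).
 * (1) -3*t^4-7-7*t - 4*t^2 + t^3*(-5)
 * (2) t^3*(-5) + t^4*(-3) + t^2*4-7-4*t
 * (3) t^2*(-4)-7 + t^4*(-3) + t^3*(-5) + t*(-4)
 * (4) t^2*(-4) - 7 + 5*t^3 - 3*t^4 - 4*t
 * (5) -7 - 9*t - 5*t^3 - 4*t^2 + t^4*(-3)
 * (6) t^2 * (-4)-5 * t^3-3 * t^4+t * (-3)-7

Adding the polynomials and combining like terms:
(-5 - 5*t - t^2) + (-5*t^3 - 2 - 3*t^2 + t + t^4*(-3))
= t^2*(-4)-7 + t^4*(-3) + t^3*(-5) + t*(-4)
3) t^2*(-4)-7 + t^4*(-3) + t^3*(-5) + t*(-4)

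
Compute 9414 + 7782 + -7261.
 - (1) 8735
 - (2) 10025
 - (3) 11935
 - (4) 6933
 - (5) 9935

First: 9414 + 7782 = 17196
Then: 17196 + -7261 = 9935
5) 9935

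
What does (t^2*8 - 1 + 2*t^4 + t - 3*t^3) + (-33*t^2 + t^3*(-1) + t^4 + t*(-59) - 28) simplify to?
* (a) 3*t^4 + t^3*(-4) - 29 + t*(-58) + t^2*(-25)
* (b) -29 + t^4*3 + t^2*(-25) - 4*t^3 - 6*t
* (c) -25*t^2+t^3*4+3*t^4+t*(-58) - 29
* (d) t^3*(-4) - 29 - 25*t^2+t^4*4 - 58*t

Adding the polynomials and combining like terms:
(t^2*8 - 1 + 2*t^4 + t - 3*t^3) + (-33*t^2 + t^3*(-1) + t^4 + t*(-59) - 28)
= 3*t^4 + t^3*(-4) - 29 + t*(-58) + t^2*(-25)
a) 3*t^4 + t^3*(-4) - 29 + t*(-58) + t^2*(-25)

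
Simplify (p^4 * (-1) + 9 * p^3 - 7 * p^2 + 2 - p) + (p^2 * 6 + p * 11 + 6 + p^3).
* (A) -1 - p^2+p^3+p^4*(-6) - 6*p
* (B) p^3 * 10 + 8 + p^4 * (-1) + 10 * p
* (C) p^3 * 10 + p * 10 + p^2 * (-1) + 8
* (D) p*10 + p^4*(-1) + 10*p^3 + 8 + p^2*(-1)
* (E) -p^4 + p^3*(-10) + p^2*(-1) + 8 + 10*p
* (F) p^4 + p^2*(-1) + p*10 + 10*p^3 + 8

Adding the polynomials and combining like terms:
(p^4*(-1) + 9*p^3 - 7*p^2 + 2 - p) + (p^2*6 + p*11 + 6 + p^3)
= p*10 + p^4*(-1) + 10*p^3 + 8 + p^2*(-1)
D) p*10 + p^4*(-1) + 10*p^3 + 8 + p^2*(-1)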